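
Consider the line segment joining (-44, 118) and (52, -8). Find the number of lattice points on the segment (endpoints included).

7

The number of lattice points on a segment between lattice points is gcd(|Δx|,|Δy|) + 1 = gcd(96,126) + 1 = 6 + 1 = 7.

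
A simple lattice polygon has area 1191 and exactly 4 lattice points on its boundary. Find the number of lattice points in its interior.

1190

From Pick's theorem, I = A − B/2 + 1 = 1191 − 4/2 + 1 = 1190.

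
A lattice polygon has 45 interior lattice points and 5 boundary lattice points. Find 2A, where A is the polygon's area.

By Pick's theorem, A = I + B/2 − 1 = 45 + 5/2 − 1 = 93/2.
Hence 2A = 93.

93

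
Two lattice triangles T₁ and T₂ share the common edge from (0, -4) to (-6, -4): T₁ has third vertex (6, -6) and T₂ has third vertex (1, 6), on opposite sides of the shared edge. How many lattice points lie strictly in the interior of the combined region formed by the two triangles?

The union is the simple quadrilateral with vertices (0, -4), (6, -6), (-6, -4), (1, 6) in order.
By the shoelace formula, twice the signed area is |[0·(-6) − 6·(-4)] + [6·(-4) − (-6)·(-6)] + [(-6)·6 − 1·(-4)] + [1·(-4) − 0·6]| = 72, so the area is 36.
Summing gcd(|Δx|,|Δy|) over the edges gives the boundary count: gcd(6,2) + gcd(12,2) + gcd(7,10) + gcd(1,10) = 2+2+1+1 = 6.
By Pick's theorem I = A − B/2 + 1 = 36 − 6/2 + 1 = 34.

34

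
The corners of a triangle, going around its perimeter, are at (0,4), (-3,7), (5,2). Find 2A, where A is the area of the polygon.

The shoelace formula gives twice the area as |[0·7 − (-3)·4] + [(-3)·2 − 5·7] + [5·4 − 0·2]| = 9, so the area is 4.5.

9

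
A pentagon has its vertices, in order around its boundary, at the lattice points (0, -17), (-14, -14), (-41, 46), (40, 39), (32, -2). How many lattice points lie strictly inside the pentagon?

The shoelace formula gives twice the area as |[0·(-14) − (-14)·(-17)] + [(-14)·46 − (-41)·(-14)] + [(-41)·39 − 40·46] + [40·(-2) − 32·39] + [32·(-17) − 0·(-2)]| = 6767, so the area is 6767/2.
The number of boundary lattice points is Σ gcd(|Δx|,|Δy|) = gcd(14,3) + gcd(27,60) + gcd(81,7) + gcd(8,41) + gcd(32,15) = 1+3+1+1+1 = 7.
By Pick's theorem A = I + B/2 − 1, so I = 6767/2 − 7/2 + 1 = 3381.

3381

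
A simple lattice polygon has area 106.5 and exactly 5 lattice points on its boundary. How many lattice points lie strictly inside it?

105

Pick's theorem A = I + B/2 − 1 rearranges to I = A − B/2 + 1 = 106.5 − 5/2 + 1 = 105.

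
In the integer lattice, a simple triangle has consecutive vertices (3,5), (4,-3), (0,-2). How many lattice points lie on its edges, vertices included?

Summing gcd(|Δx|,|Δy|) over the edges gives the boundary count: gcd(1,8) + gcd(4,1) + gcd(3,7) = 1+1+1 = 3.

3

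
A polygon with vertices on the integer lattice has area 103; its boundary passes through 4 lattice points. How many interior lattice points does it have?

102

From Pick's theorem, I = A − B/2 + 1 = 103 − 4/2 + 1 = 102.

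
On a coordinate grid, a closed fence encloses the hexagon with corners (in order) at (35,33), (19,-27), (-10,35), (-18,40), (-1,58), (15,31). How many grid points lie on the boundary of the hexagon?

Along each edge there are gcd(|Δx|,|Δy|)+1 lattice points, so counting each shared vertex once the boundary has gcd(16,60) + gcd(29,62) + gcd(8,5) + gcd(17,18) + gcd(16,27) + gcd(20,2) = 4+1+1+1+1+2 = 10.

10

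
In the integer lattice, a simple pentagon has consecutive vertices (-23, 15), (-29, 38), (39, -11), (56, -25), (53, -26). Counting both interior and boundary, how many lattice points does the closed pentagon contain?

951

The shoelace formula gives twice the area as |((-23)·38 − (-29)·15) + ((-29)·(-11) − 39·38) + (39·(-25) − 56·(-11)) + (56·(-26) − 53·(-25)) + (53·15 − (-23)·(-26))| = 1895, so the area is 947.5.
Summing gcd(|Δx|,|Δy|) over the edges gives the boundary count: gcd(6,23) + gcd(68,49) + gcd(17,14) + gcd(3,1) + gcd(76,41) = 1+1+1+1+1 = 5.
Pick's theorem gives I = A − B/2 + 1 = 947.5 − 5/2 + 1 = 946, so the closed region contains I + B = 946 + 5 = 951 lattice points.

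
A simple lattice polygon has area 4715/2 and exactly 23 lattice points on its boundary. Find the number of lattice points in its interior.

Pick's theorem A = I + B/2 − 1 rearranges to I = A − B/2 + 1 = 4715/2 − 23/2 + 1 = 2347.

2347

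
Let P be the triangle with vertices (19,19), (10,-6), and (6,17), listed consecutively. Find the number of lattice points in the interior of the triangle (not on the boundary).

The shoelace formula gives twice the area as |[19·(-6) − 10·19] + [10·17 − 6·(-6)] + [6·19 − 19·17]| = 307, so the area is 153.5.
Summing gcd(|Δx|,|Δy|) over the edges gives the boundary count: gcd(9,25) + gcd(4,23) + gcd(13,2) = 1+1+1 = 3.
Pick's theorem gives I = A − B/2 + 1 = 153.5 − 3/2 + 1 = 153.

153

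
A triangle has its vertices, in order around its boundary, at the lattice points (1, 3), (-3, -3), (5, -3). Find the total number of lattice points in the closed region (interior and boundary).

Using the shoelace formula, 2A = |[1·(-3) − (-3)·3] + [(-3)·(-3) − 5·(-3)] + [5·3 − 1·(-3)]| = 48, so the area is 24.
Along each edge there are gcd(|Δx|,|Δy|)+1 lattice points, so counting each shared vertex once the boundary has gcd(4,6) + gcd(8,0) + gcd(4,6) = 2+8+2 = 12.
Pick's theorem gives I = A − B/2 + 1 = 24 − 12/2 + 1 = 19, so the closed region contains I + B = 19 + 12 = 31 lattice points.

31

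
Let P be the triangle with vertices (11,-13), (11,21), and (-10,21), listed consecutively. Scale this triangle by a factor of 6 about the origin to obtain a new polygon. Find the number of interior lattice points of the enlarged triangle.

The shoelace formula gives twice the area as |[11·21 − 11·(-13)] + [11·21 − (-10)·21] + [(-10)·(-13) − 11·21]| = 714, so the area is 357.
Summing gcd(|Δx|,|Δy|) over the edges gives the boundary count: gcd(0,34) + gcd(21,0) + gcd(21,34) = 34+21+1 = 56.
Scaling by 6 multiplies the area by 6² = 36 (so the new area is 12852) and multiplies the boundary lattice-point count by 6, giving 336.
By Pick's theorem, the interior count of the dilated polygon is 12852 − 336/2 + 1 = 12685.

12685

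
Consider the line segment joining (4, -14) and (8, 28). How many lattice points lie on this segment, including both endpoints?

The number of lattice points on a segment between lattice points is gcd(|Δx|,|Δy|) + 1 = gcd(4,42) + 1 = 2 + 1 = 3.

3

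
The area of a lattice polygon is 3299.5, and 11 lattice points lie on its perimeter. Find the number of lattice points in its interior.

3295

From Pick's theorem, I = A − B/2 + 1 = 3299.5 − 11/2 + 1 = 3295.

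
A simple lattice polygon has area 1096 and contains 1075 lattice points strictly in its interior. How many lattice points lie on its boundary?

44

Pick's theorem gives A = I + B/2 − 1, so B = 2(A − I + 1) = 2(1096 − 1075 + 1) = 44.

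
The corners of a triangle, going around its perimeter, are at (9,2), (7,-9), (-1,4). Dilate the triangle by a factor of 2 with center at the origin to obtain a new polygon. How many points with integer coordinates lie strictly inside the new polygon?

225

By the shoelace formula, twice the signed area is |[9·(-9) − 7·2] + [7·4 − (-1)·(-9)] + [(-1)·2 − 9·4]| = 114, so the area is 57.
Summing gcd(|Δx|,|Δy|) over the edges gives the boundary count: gcd(2,11) + gcd(8,13) + gcd(10,2) = 1+1+2 = 4.
Scaling by 2 multiplies the area by 2² = 4 (so the new area is 228) and multiplies the boundary lattice-point count by 2, giving 8.
By Pick's theorem, the interior count of the dilated polygon is 228 − 8/2 + 1 = 225.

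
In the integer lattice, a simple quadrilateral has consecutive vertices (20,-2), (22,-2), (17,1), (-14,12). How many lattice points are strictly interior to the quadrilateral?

31

The shoelace formula gives twice the area as |[20·(-2) − 22·(-2)] + [22·1 − 17·(-2)] + [17·12 − (-14)·1] + [(-14)·(-2) − 20·12]| = 66, so the area is 33.
Along each edge there are gcd(|Δx|,|Δy|)+1 lattice points, so counting each shared vertex once the boundary has gcd(2,0) + gcd(5,3) + gcd(31,11) + gcd(34,14) = 2+1+1+2 = 6.
By Pick's theorem A = I + B/2 − 1, so I = 33 − 6/2 + 1 = 31.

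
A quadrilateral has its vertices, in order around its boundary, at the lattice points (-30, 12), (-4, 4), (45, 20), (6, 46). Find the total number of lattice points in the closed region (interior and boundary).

By the shoelace formula, twice the signed area is |((-30)·4 − (-4)·12) + ((-4)·20 − 45·4) + (45·46 − 6·20) + (6·12 − (-30)·46)| = 3070, so the area is 1535.
Along each edge there are gcd(|Δx|,|Δy|)+1 lattice points, so counting each shared vertex once the boundary has gcd(26,8) + gcd(49,16) + gcd(39,26) + gcd(36,34) = 2+1+13+2 = 18.
Pick's theorem gives I = A − B/2 + 1 = 1535 − 18/2 + 1 = 1527, so the closed region contains I + B = 1527 + 18 = 1545 lattice points.

1545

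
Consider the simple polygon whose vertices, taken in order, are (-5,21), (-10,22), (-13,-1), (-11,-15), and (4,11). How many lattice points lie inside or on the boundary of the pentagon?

The shoelace formula gives twice the area as |[(-5)·22 − (-10)·21] + [(-10)·(-1) − (-13)·22] + [(-13)·(-15) − (-11)·(-1)] + [(-11)·11 − 4·(-15)] + [4·21 − (-5)·11]| = 658, so the area is 329.
Along each edge there are gcd(|Δx|,|Δy|)+1 lattice points, so counting each shared vertex once the boundary has gcd(5,1) + gcd(3,23) + gcd(2,14) + gcd(15,26) + gcd(9,10) = 1+1+2+1+1 = 6.
Pick's theorem gives I = A − B/2 + 1 = 329 − 6/2 + 1 = 327, so the closed region contains I + B = 327 + 6 = 333 lattice points.

333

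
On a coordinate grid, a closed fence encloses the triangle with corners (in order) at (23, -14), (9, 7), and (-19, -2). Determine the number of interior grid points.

By the shoelace formula, twice the signed area is |[23·7 − 9·(-14)] + [9·(-2) − (-19)·7] + [(-19)·(-14) − 23·(-2)]| = 714, so the area is 357.
The number of boundary lattice points is Σ gcd(|Δx|,|Δy|) = gcd(14,21) + gcd(28,9) + gcd(42,12) = 7+1+6 = 14.
By Pick's theorem A = I + B/2 − 1, so I = 357 − 14/2 + 1 = 351.

351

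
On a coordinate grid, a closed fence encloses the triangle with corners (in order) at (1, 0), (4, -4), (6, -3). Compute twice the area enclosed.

By the shoelace formula, twice the signed area is |[1·(-4) − 4·0] + [4·(-3) − 6·(-4)] + [6·0 − 1·(-3)]| = 11, so the area is 5.5.

11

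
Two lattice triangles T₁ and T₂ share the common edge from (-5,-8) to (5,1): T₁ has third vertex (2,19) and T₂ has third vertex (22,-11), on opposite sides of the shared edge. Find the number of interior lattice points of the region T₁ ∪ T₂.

The union is the simple quadrilateral with vertices (-5,-8), (2,19), (5,1), (22,-11) in order.
The shoelace formula gives twice the area as |((-5)·19 − 2·(-8)) + (2·1 − 5·19) + (5·(-11) − 22·1) + (22·(-8) − (-5)·(-11))| = 480, so the area is 240.
The number of boundary lattice points is Σ gcd(|Δx|,|Δy|) = gcd(7,27) + gcd(3,18) + gcd(17,12) + gcd(27,3) = 1+3+1+3 = 8.
By Pick's theorem I = A − B/2 + 1 = 240 − 8/2 + 1 = 237.

237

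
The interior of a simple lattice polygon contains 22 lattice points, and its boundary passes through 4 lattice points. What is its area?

23

By Pick's theorem, A = I + B/2 − 1 = 22 + 4/2 − 1 = 23.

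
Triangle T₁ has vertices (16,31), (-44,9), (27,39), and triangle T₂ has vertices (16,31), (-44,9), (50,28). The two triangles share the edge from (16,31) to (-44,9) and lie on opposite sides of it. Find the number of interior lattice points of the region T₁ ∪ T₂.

582

The union is the simple quadrilateral with vertices (16,31), (27,39), (-44,9), (50,28) in order.
By the shoelace formula, twice the signed area is |(16·39 − 27·31) + (27·9 − (-44)·39) + ((-44)·28 − 50·9) + (50·31 − 16·28)| = 1166, so the area is 583.
The number of boundary lattice points is Σ gcd(|Δx|,|Δy|) = gcd(11,8) + gcd(71,30) + gcd(94,19) + gcd(34,3) = 1+1+1+1 = 4.
By Pick's theorem I = A − B/2 + 1 = 583 − 4/2 + 1 = 582.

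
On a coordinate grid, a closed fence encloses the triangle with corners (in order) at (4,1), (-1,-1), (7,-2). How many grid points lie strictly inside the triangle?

The shoelace formula gives twice the area as |(4·(-1) − (-1)·1) + ((-1)·(-2) − 7·(-1)) + (7·1 − 4·(-2))| = 21, so the area is 10.5.
The number of boundary lattice points is Σ gcd(|Δx|,|Δy|) = gcd(5,2) + gcd(8,1) + gcd(3,3) = 1+1+3 = 5.
By Pick's theorem A = I + B/2 − 1, so I = 10.5 − 5/2 + 1 = 9.

9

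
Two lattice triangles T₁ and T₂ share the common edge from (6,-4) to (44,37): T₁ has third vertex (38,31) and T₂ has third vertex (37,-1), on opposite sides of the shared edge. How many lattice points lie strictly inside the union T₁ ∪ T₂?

The union is the simple quadrilateral with vertices (6,-4), (38,31), (44,37), (37,-1) in order.
Using the shoelace formula, 2A = |(6·31 − 38·(-4)) + (38·37 − 44·31) + (44·(-1) − 37·37) + (37·(-4) − 6·(-1))| = 1175, so the area is 1175/2.
Along each edge there are gcd(|Δx|,|Δy|)+1 lattice points, so counting each shared vertex once the boundary has gcd(32,35) + gcd(6,6) + gcd(7,38) + gcd(31,3) = 1+6+1+1 = 9.
By Pick's theorem I = A − B/2 + 1 = 1175/2 − 9/2 + 1 = 584.

584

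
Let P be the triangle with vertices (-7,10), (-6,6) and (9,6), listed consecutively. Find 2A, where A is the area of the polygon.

The shoelace formula gives twice the area as |[(-7)·6 − (-6)·10] + [(-6)·6 − 9·6] + [9·10 − (-7)·6]| = 60, so the area is 30.

60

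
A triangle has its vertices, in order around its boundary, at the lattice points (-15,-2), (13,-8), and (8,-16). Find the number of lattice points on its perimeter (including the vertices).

4

Summing gcd(|Δx|,|Δy|) over the edges gives the boundary count: gcd(28,6) + gcd(5,8) + gcd(23,14) = 2+1+1 = 4.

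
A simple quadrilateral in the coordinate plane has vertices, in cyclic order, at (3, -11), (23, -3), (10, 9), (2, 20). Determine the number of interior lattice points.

288

Using the shoelace formula, 2A = |[3·(-3) − 23·(-11)] + [23·9 − 10·(-3)] + [10·20 − 2·9] + [2·(-11) − 3·20]| = 581, so the area is 581/2.
Along each edge there are gcd(|Δx|,|Δy|)+1 lattice points, so counting each shared vertex once the boundary has gcd(20,8) + gcd(13,12) + gcd(8,11) + gcd(1,31) = 4+1+1+1 = 7.
Pick's theorem gives I = A − B/2 + 1 = 581/2 − 7/2 + 1 = 288.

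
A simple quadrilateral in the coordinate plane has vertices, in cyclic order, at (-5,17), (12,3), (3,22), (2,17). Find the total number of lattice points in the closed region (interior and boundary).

By the shoelace formula, twice the signed area is |((-5)·3 − 12·17) + (12·22 − 3·3) + (3·17 − 2·22) + (2·17 − (-5)·17)| = 162, so the area is 81.
The number of boundary lattice points is Σ gcd(|Δx|,|Δy|) = gcd(17,14) + gcd(9,19) + gcd(1,5) + gcd(7,0) = 1+1+1+7 = 10.
Pick's theorem gives I = A − B/2 + 1 = 81 − 10/2 + 1 = 77, so the closed region contains I + B = 77 + 10 = 87 lattice points.

87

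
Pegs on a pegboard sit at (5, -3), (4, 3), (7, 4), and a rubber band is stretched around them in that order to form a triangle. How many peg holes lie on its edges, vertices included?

3

The number of boundary lattice points is Σ gcd(|Δx|,|Δy|) = gcd(1,6) + gcd(3,1) + gcd(2,7) = 1+1+1 = 3.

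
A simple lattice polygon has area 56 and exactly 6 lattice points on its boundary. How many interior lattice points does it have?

54

From Pick's theorem, I = A − B/2 + 1 = 56 − 6/2 + 1 = 54.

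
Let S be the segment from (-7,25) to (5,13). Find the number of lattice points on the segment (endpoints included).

13

The number of lattice points on a segment between lattice points is gcd(|Δx|,|Δy|) + 1 = gcd(12,12) + 1 = 12 + 1 = 13.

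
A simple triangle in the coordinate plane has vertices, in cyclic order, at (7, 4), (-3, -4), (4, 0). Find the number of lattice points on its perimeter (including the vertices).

The number of boundary lattice points is Σ gcd(|Δx|,|Δy|) = gcd(10,8) + gcd(7,4) + gcd(3,4) = 2+1+1 = 4.

4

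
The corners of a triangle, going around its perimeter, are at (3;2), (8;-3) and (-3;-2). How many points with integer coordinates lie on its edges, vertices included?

Along each edge there are gcd(|Δx|,|Δy|)+1 lattice points, so counting each shared vertex once the boundary has gcd(5,5) + gcd(11,1) + gcd(6,4) = 5+1+2 = 8.

8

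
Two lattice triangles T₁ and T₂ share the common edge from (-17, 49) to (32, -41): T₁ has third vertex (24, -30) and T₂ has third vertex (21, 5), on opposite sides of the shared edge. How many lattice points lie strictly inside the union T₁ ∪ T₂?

The union is the simple quadrilateral with vertices (-17, 49), (24, -30), (32, -41), (21, 5) in order.
Using the shoelace formula, 2A = |((-17)·(-30) − 24·49) + (24·(-41) − 32·(-30)) + (32·5 − 21·(-41)) + (21·49 − (-17)·5)| = 1445, so the area is 722.5.
Along each edge there are gcd(|Δx|,|Δy|)+1 lattice points, so counting each shared vertex once the boundary has gcd(41,79) + gcd(8,11) + gcd(11,46) + gcd(38,44) = 1+1+1+2 = 5.
By Pick's theorem I = A − B/2 + 1 = 722.5 − 5/2 + 1 = 721.

721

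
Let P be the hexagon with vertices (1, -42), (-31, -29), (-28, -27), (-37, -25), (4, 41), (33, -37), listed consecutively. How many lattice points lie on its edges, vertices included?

6

Along each edge there are gcd(|Δx|,|Δy|)+1 lattice points, so counting each shared vertex once the boundary has gcd(32,13) + gcd(3,2) + gcd(9,2) + gcd(41,66) + gcd(29,78) + gcd(32,5) = 1+1+1+1+1+1 = 6.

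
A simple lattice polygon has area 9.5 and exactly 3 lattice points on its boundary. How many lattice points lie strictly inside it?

9

Pick's theorem A = I + B/2 − 1 rearranges to I = A − B/2 + 1 = 9.5 − 3/2 + 1 = 9.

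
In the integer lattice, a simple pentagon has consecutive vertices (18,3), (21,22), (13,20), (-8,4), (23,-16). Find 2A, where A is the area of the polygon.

1072

The shoelace formula gives twice the area as |(18·22 − 21·3) + (21·20 − 13·22) + (13·4 − (-8)·20) + ((-8)·(-16) − 23·4) + (23·3 − 18·(-16))| = 1072, so the area is 536.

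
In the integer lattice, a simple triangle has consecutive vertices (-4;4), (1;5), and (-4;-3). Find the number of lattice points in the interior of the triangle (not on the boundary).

By the shoelace formula, twice the signed area is |((-4)·5 − 1·4) + (1·(-3) − (-4)·5) + ((-4)·4 − (-4)·(-3))| = 35, so the area is 35/2.
The number of boundary lattice points is Σ gcd(|Δx|,|Δy|) = gcd(5,1) + gcd(5,8) + gcd(0,7) = 1+1+7 = 9.
By Pick's theorem A = I + B/2 − 1, so I = 35/2 − 9/2 + 1 = 14.

14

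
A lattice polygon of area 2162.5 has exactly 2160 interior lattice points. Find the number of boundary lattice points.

Pick's theorem gives A = I + B/2 − 1, so B = 2(A − I + 1) = 2(2162.5 − 2160 + 1) = 7.

7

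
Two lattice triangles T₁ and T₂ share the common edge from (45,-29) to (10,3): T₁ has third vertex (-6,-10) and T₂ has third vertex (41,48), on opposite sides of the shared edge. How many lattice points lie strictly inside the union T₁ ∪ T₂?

The union is the simple quadrilateral with vertices (45,-29), (-6,-10), (10,3), (41,48) in order.
By the shoelace formula, twice the signed area is |(45·(-10) − (-6)·(-29)) + ((-6)·3 − 10·(-10)) + (10·48 − 41·3) + (41·(-29) − 45·48)| = 3534, so the area is 1767.
Along each edge there are gcd(|Δx|,|Δy|)+1 lattice points, so counting each shared vertex once the boundary has gcd(51,19) + gcd(16,13) + gcd(31,45) + gcd(4,77) = 1+1+1+1 = 4.
By Pick's theorem I = A − B/2 + 1 = 1767 − 4/2 + 1 = 1766.

1766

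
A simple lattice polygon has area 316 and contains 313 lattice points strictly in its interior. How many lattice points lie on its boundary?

8

Pick's theorem gives A = I + B/2 − 1, so B = 2(A − I + 1) = 2(316 − 313 + 1) = 8.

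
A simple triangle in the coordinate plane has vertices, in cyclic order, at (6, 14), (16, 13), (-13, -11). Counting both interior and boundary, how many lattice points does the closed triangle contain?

By the shoelace formula, twice the signed area is |[6·13 − 16·14] + [16·(-11) − (-13)·13] + [(-13)·14 − 6·(-11)]| = 269, so the area is 269/2.
The number of boundary lattice points is Σ gcd(|Δx|,|Δy|) = gcd(10,1) + gcd(29,24) + gcd(19,25) = 1+1+1 = 3.
Pick's theorem gives I = A − B/2 + 1 = 269/2 − 3/2 + 1 = 134, so the closed region contains I + B = 134 + 3 = 137 lattice points.

137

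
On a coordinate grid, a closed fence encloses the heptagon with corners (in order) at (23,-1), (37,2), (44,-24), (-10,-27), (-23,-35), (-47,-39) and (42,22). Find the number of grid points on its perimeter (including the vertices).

Summing gcd(|Δx|,|Δy|) over the edges gives the boundary count: gcd(14,3) + gcd(7,26) + gcd(54,3) + gcd(13,8) + gcd(24,4) + gcd(89,61) + gcd(19,23) = 1+1+3+1+4+1+1 = 12.

12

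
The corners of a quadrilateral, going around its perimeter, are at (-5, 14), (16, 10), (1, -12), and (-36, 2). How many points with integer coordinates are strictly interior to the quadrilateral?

The shoelace formula gives twice the area as |[(-5)·10 − 16·14] + [16·(-12) − 1·10] + [1·2 − (-36)·(-12)] + [(-36)·14 − (-5)·2]| = 1400, so the area is 700.
The number of boundary lattice points is Σ gcd(|Δx|,|Δy|) = gcd(21,4) + gcd(15,22) + gcd(37,14) + gcd(31,12) = 1+1+1+1 = 4.
Pick's theorem gives I = A − B/2 + 1 = 700 − 4/2 + 1 = 699.

699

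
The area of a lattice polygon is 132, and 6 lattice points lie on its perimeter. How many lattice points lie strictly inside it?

130

Pick's theorem A = I + B/2 − 1 rearranges to I = A − B/2 + 1 = 132 − 6/2 + 1 = 130.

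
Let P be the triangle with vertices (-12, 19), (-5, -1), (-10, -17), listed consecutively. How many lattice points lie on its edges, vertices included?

Along each edge there are gcd(|Δx|,|Δy|)+1 lattice points, so counting each shared vertex once the boundary has gcd(7,20) + gcd(5,16) + gcd(2,36) = 1+1+2 = 4.

4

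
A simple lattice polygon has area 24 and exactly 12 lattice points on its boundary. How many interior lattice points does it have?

From Pick's theorem, I = A − B/2 + 1 = 24 − 12/2 + 1 = 19.

19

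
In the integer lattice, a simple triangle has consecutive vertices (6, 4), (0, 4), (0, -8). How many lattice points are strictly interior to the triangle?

Using the shoelace formula, 2A = |(6·4 − 0·4) + (0·(-8) − 0·4) + (0·4 − 6·(-8))| = 72, so the area is 36.
Summing gcd(|Δx|,|Δy|) over the edges gives the boundary count: gcd(6,0) + gcd(0,12) + gcd(6,12) = 6+12+6 = 24.
By Pick's theorem A = I + B/2 − 1, so I = 36 − 24/2 + 1 = 25.

25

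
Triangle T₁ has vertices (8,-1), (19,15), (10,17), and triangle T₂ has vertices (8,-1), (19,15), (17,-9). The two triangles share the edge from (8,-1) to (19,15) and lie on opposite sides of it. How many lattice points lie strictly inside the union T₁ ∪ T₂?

The union is the simple quadrilateral with vertices (8,-1), (10,17), (19,15), (17,-9) in order.
Using the shoelace formula, 2A = |[8·17 − 10·(-1)] + [10·15 − 19·17] + [19·(-9) − 17·15] + [17·(-1) − 8·(-9)]| = 398, so the area is 199.
The number of boundary lattice points is Σ gcd(|Δx|,|Δy|) = gcd(2,18) + gcd(9,2) + gcd(2,24) + gcd(9,8) = 2+1+2+1 = 6.
By Pick's theorem I = A − B/2 + 1 = 199 − 6/2 + 1 = 197.

197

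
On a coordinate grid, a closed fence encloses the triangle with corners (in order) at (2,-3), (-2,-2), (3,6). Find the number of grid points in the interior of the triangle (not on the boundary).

Using the shoelace formula, 2A = |(2·(-2) − (-2)·(-3)) + ((-2)·6 − 3·(-2)) + (3·(-3) − 2·6)| = 37, so the area is 37/2.
Along each edge there are gcd(|Δx|,|Δy|)+1 lattice points, so counting each shared vertex once the boundary has gcd(4,1) + gcd(5,8) + gcd(1,9) = 1+1+1 = 3.
By Pick's theorem A = I + B/2 − 1, so I = 37/2 − 3/2 + 1 = 18.

18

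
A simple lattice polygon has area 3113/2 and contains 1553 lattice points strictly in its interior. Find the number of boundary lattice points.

Pick's theorem gives A = I + B/2 − 1, so B = 2(A − I + 1) = 2(3113/2 − 1553 + 1) = 9.

9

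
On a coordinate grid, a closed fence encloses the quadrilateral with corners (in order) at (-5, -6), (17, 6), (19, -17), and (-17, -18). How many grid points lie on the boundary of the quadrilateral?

The number of boundary lattice points is Σ gcd(|Δx|,|Δy|) = gcd(22,12) + gcd(2,23) + gcd(36,1) + gcd(12,12) = 2+1+1+12 = 16.

16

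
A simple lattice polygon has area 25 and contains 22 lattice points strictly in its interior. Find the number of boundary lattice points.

Pick's theorem gives A = I + B/2 − 1, so B = 2(A − I + 1) = 2(25 − 22 + 1) = 8.

8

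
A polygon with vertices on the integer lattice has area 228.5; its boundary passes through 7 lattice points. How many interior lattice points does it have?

226

From Pick's theorem, I = A − B/2 + 1 = 228.5 − 7/2 + 1 = 226.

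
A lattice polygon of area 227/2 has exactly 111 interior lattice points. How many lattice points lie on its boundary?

7

Pick's theorem gives A = I + B/2 − 1, so B = 2(A − I + 1) = 2(227/2 − 111 + 1) = 7.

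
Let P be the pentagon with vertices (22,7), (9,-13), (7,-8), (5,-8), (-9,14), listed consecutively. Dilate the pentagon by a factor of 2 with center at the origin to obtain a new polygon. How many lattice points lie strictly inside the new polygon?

The shoelace formula gives twice the area as |(22·(-13) − 9·7) + (9·(-8) − 7·(-13)) + (7·(-8) − 5·(-8)) + (5·14 − (-9)·(-8)) + ((-9)·7 − 22·14)| = 719, so the area is 719/2.
Summing gcd(|Δx|,|Δy|) over the edges gives the boundary count: gcd(13,20) + gcd(2,5) + gcd(2,0) + gcd(14,22) + gcd(31,7) = 1+1+2+2+1 = 7.
Scaling by 2 multiplies the area by 2² = 4 (so the new area is 1438) and multiplies the boundary lattice-point count by 2, giving 14.
By Pick's theorem, the interior count of the dilated polygon is 1438 − 14/2 + 1 = 1432.

1432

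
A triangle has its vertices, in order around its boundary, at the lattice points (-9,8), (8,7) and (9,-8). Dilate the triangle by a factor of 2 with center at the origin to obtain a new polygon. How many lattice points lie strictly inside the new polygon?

Using the shoelace formula, 2A = |((-9)·7 − 8·8) + (8·(-8) − 9·7) + (9·8 − (-9)·(-8))| = 254, so the area is 127.
Along each edge there are gcd(|Δx|,|Δy|)+1 lattice points, so counting each shared vertex once the boundary has gcd(17,1) + gcd(1,15) + gcd(18,16) = 1+1+2 = 4.
Scaling by 2 multiplies the area by 2² = 4 (so the new area is 508) and multiplies the boundary lattice-point count by 2, giving 8.
By Pick's theorem, the interior count of the dilated polygon is 508 − 8/2 + 1 = 505.

505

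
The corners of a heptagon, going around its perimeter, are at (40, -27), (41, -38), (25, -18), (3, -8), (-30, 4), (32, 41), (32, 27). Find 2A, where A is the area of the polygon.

4325

Using the shoelace formula, 2A = |(40·(-38) − 41·(-27)) + (41·(-18) − 25·(-38)) + (25·(-8) − 3·(-18)) + (3·4 − (-30)·(-8)) + ((-30)·41 − 32·4) + (32·27 − 32·41) + (32·(-27) − 40·27)| = 4325, so the area is 4325/2.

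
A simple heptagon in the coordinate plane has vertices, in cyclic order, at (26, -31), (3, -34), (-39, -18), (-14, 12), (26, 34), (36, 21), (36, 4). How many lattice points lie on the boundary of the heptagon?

33

The number of boundary lattice points is Σ gcd(|Δx|,|Δy|) = gcd(23,3) + gcd(42,16) + gcd(25,30) + gcd(40,22) + gcd(10,13) + gcd(0,17) + gcd(10,35) = 1+2+5+2+1+17+5 = 33.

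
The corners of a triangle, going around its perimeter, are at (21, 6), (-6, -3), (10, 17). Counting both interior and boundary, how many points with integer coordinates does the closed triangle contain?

211

The shoelace formula gives twice the area as |(21·(-3) − (-6)·6) + ((-6)·17 − 10·(-3)) + (10·6 − 21·17)| = 396, so the area is 198.
Summing gcd(|Δx|,|Δy|) over the edges gives the boundary count: gcd(27,9) + gcd(16,20) + gcd(11,11) = 9+4+11 = 24.
Pick's theorem gives I = A − B/2 + 1 = 198 − 24/2 + 1 = 187, so the closed region contains I + B = 187 + 24 = 211 lattice points.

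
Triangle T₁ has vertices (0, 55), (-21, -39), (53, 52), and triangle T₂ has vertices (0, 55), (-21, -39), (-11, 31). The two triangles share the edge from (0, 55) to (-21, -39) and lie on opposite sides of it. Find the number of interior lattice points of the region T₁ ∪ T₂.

The union is the simple quadrilateral with vertices (0, 55), (53, 52), (-21, -39), (-11, 31) in order.
The shoelace formula gives twice the area as |(0·52 − 53·55) + (53·(-39) − (-21)·52) + ((-21)·31 − (-11)·(-39)) + ((-11)·55 − 0·31)| = 5575, so the area is 5575/2.
Along each edge there are gcd(|Δx|,|Δy|)+1 lattice points, so counting each shared vertex once the boundary has gcd(53,3) + gcd(74,91) + gcd(10,70) + gcd(11,24) = 1+1+10+1 = 13.
By Pick's theorem I = A − B/2 + 1 = 5575/2 − 13/2 + 1 = 2782.

2782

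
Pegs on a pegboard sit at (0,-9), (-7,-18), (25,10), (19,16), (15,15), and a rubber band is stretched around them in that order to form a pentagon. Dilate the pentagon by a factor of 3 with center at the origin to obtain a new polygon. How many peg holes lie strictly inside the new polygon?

1945

By the shoelace formula, twice the signed area is |[0·(-18) − (-7)·(-9)] + [(-7)·10 − 25·(-18)] + [25·16 − 19·10] + [19·15 − 15·16] + [15·(-9) − 0·15]| = 437, so the area is 437/2.
Summing gcd(|Δx|,|Δy|) over the edges gives the boundary count: gcd(7,9) + gcd(32,28) + gcd(6,6) + gcd(4,1) + gcd(15,24) = 1+4+6+1+3 = 15.
Scaling by 3 multiplies the area by 3² = 9 (so the new area is 1966.5) and multiplies the boundary lattice-point count by 3, giving 45.
By Pick's theorem, the interior count of the dilated polygon is 1966.5 − 45/2 + 1 = 1945.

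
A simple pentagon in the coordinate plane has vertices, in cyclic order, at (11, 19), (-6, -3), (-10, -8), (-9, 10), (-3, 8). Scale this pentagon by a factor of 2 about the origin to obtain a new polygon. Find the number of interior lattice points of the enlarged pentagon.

515

The shoelace formula gives twice the area as |[11·(-3) − (-6)·19] + [(-6)·(-8) − (-10)·(-3)] + [(-10)·10 − (-9)·(-8)] + [(-9)·8 − (-3)·10] + [(-3)·19 − 11·8]| = 260, so the area is 130.
Along each edge there are gcd(|Δx|,|Δy|)+1 lattice points, so counting each shared vertex once the boundary has gcd(17,22) + gcd(4,5) + gcd(1,18) + gcd(6,2) + gcd(14,11) = 1+1+1+2+1 = 6.
Scaling by 2 multiplies the area by 2² = 4 (so the new area is 520) and multiplies the boundary lattice-point count by 2, giving 12.
By Pick's theorem, the interior count of the dilated polygon is 520 − 12/2 + 1 = 515.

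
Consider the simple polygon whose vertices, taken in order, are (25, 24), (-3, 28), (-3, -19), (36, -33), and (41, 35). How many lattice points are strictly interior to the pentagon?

Using the shoelace formula, 2A = |[25·28 − (-3)·24] + [(-3)·(-19) − (-3)·28] + [(-3)·(-33) − 36·(-19)] + [36·35 − 41·(-33)] + [41·24 − 25·35]| = 4418, so the area is 2209.
Summing gcd(|Δx|,|Δy|) over the edges gives the boundary count: gcd(28,4) + gcd(0,47) + gcd(39,14) + gcd(5,68) + gcd(16,11) = 4+47+1+1+1 = 54.
Pick's theorem gives I = A − B/2 + 1 = 2209 − 54/2 + 1 = 2183.

2183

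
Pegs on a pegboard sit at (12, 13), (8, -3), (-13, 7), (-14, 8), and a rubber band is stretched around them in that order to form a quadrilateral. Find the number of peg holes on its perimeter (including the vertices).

Along each edge there are gcd(|Δx|,|Δy|)+1 lattice points, so counting each shared vertex once the boundary has gcd(4,16) + gcd(21,10) + gcd(1,1) + gcd(26,5) = 4+1+1+1 = 7.

7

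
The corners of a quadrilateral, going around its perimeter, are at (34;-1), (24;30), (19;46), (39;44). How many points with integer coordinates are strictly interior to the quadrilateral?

454

The shoelace formula gives twice the area as |[34·30 − 24·(-1)] + [24·46 − 19·30] + [19·44 − 39·46] + [39·(-1) − 34·44]| = 915, so the area is 915/2.
Along each edge there are gcd(|Δx|,|Δy|)+1 lattice points, so counting each shared vertex once the boundary has gcd(10,31) + gcd(5,16) + gcd(20,2) + gcd(5,45) = 1+1+2+5 = 9.
By Pick's theorem A = I + B/2 − 1, so I = 915/2 − 9/2 + 1 = 454.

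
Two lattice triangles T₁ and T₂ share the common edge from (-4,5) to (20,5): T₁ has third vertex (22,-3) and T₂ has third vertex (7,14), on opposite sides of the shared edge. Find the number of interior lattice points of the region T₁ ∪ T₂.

202

The union is the simple quadrilateral with vertices (-4,5), (22,-3), (20,5), (7,14) in order.
By the shoelace formula, twice the signed area is |((-4)·(-3) − 22·5) + (22·5 − 20·(-3)) + (20·14 − 7·5) + (7·5 − (-4)·14)| = 408, so the area is 204.
Summing gcd(|Δx|,|Δy|) over the edges gives the boundary count: gcd(26,8) + gcd(2,8) + gcd(13,9) + gcd(11,9) = 2+2+1+1 = 6.
By Pick's theorem I = A − B/2 + 1 = 204 − 6/2 + 1 = 202.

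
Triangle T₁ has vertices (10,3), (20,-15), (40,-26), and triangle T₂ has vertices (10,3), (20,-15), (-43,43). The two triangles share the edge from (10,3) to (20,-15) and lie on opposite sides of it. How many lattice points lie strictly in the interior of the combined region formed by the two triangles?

The union is the simple quadrilateral with vertices (10,3), (40,-26), (20,-15), (-43,43) in order.
Using the shoelace formula, 2A = |(10·(-26) − 40·3) + (40·(-15) − 20·(-26)) + (20·43 − (-43)·(-15)) + ((-43)·3 − 10·43)| = 804, so the area is 402.
Along each edge there are gcd(|Δx|,|Δy|)+1 lattice points, so counting each shared vertex once the boundary has gcd(30,29) + gcd(20,11) + gcd(63,58) + gcd(53,40) = 1+1+1+1 = 4.
By Pick's theorem I = A − B/2 + 1 = 402 − 4/2 + 1 = 401.

401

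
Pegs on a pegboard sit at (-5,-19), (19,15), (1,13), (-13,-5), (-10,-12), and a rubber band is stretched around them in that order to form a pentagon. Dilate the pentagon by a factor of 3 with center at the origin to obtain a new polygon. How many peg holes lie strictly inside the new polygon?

4120

By the shoelace formula, twice the signed area is |[(-5)·15 − 19·(-19)] + [19·13 − 1·15] + [1·(-5) − (-13)·13] + [(-13)·(-12) − (-10)·(-5)] + [(-10)·(-19) − (-5)·(-12)]| = 918, so the area is 459.
Summing gcd(|Δx|,|Δy|) over the edges gives the boundary count: gcd(24,34) + gcd(18,2) + gcd(14,18) + gcd(3,7) + gcd(5,7) = 2+2+2+1+1 = 8.
Scaling by 3 multiplies the area by 3² = 9 (so the new area is 4131) and multiplies the boundary lattice-point count by 3, giving 24.
By Pick's theorem, the interior count of the dilated polygon is 4131 − 24/2 + 1 = 4120.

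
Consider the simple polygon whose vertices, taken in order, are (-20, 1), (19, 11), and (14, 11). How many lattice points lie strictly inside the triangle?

22

Using the shoelace formula, 2A = |[(-20)·11 − 19·1] + [19·11 − 14·11] + [14·1 − (-20)·11]| = 50, so the area is 25.
Along each edge there are gcd(|Δx|,|Δy|)+1 lattice points, so counting each shared vertex once the boundary has gcd(39,10) + gcd(5,0) + gcd(34,10) = 1+5+2 = 8.
Pick's theorem gives I = A − B/2 + 1 = 25 − 8/2 + 1 = 22.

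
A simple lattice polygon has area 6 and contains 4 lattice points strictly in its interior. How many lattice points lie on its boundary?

6

Pick's theorem gives A = I + B/2 − 1, so B = 2(A − I + 1) = 2(6 − 4 + 1) = 6.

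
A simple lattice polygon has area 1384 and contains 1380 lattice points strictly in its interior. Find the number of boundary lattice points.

10

Pick's theorem gives A = I + B/2 − 1, so B = 2(A − I + 1) = 2(1384 − 1380 + 1) = 10.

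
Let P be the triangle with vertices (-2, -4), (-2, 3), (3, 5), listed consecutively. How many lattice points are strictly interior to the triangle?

By the shoelace formula, twice the signed area is |((-2)·3 − (-2)·(-4)) + ((-2)·5 − 3·3) + (3·(-4) − (-2)·5)| = 35, so the area is 35/2.
The number of boundary lattice points is Σ gcd(|Δx|,|Δy|) = gcd(0,7) + gcd(5,2) + gcd(5,9) = 7+1+1 = 9.
Pick's theorem gives I = A − B/2 + 1 = 35/2 − 9/2 + 1 = 14.

14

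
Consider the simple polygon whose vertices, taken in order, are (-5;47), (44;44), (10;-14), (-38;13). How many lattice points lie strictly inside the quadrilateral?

2731

Using the shoelace formula, 2A = |((-5)·44 − 44·47) + (44·(-14) − 10·44) + (10·13 − (-38)·(-14)) + ((-38)·47 − (-5)·13)| = 5467, so the area is 5467/2.
The number of boundary lattice points is Σ gcd(|Δx|,|Δy|) = gcd(49,3) + gcd(34,58) + gcd(48,27) + gcd(33,34) = 1+2+3+1 = 7.
By Pick's theorem A = I + B/2 − 1, so I = 5467/2 − 7/2 + 1 = 2731.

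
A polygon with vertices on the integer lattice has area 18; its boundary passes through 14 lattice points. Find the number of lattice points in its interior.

12

From Pick's theorem, I = A − B/2 + 1 = 18 − 14/2 + 1 = 12.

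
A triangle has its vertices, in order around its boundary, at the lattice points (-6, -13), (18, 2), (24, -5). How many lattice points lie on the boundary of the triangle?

Along each edge there are gcd(|Δx|,|Δy|)+1 lattice points, so counting each shared vertex once the boundary has gcd(24,15) + gcd(6,7) + gcd(30,8) = 3+1+2 = 6.

6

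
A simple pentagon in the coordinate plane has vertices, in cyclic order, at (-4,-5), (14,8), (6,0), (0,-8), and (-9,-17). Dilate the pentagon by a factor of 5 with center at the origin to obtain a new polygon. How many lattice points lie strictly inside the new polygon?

1861

The shoelace formula gives twice the area as |[(-4)·8 − 14·(-5)] + [14·0 − 6·8] + [6·(-8) − 0·0] + [0·(-17) − (-9)·(-8)] + [(-9)·(-5) − (-4)·(-17)]| = 153, so the area is 153/2.
The number of boundary lattice points is Σ gcd(|Δx|,|Δy|) = gcd(18,13) + gcd(8,8) + gcd(6,8) + gcd(9,9) + gcd(5,12) = 1+8+2+9+1 = 21.
Scaling by 5 multiplies the area by 5² = 25 (so the new area is 1912.5) and multiplies the boundary lattice-point count by 5, giving 105.
By Pick's theorem, the interior count of the dilated polygon is 1912.5 − 105/2 + 1 = 1861.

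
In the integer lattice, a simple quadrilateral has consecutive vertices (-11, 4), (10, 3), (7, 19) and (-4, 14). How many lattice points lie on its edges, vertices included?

Along each edge there are gcd(|Δx|,|Δy|)+1 lattice points, so counting each shared vertex once the boundary has gcd(21,1) + gcd(3,16) + gcd(11,5) + gcd(7,10) = 1+1+1+1 = 4.

4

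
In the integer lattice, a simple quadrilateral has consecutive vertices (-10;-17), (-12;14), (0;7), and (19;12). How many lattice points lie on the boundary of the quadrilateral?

32

Summing gcd(|Δx|,|Δy|) over the edges gives the boundary count: gcd(2,31) + gcd(12,7) + gcd(19,5) + gcd(29,29) = 1+1+1+29 = 32.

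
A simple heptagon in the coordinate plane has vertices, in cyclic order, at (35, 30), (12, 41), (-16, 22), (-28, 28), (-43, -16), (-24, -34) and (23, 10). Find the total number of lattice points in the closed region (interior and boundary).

2896

Using the shoelace formula, 2A = |[35·41 − 12·30] + [12·22 − (-16)·41] + [(-16)·28 − (-28)·22] + [(-28)·(-16) − (-43)·28] + [(-43)·(-34) − (-24)·(-16)] + [(-24)·10 − 23·(-34)] + [23·30 − 35·10]| = 5775, so the area is 5775/2.
Along each edge there are gcd(|Δx|,|Δy|)+1 lattice points, so counting each shared vertex once the boundary has gcd(23,11) + gcd(28,19) + gcd(12,6) + gcd(15,44) + gcd(19,18) + gcd(47,44) + gcd(12,20) = 1+1+6+1+1+1+4 = 15.
Pick's theorem gives I = A − B/2 + 1 = 5775/2 − 15/2 + 1 = 2881, so the closed region contains I + B = 2881 + 15 = 2896 lattice points.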